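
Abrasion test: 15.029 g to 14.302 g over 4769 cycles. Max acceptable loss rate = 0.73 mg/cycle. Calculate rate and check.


Rate = 0.152 mg/cycle
Passes: Yes

Loss = 15.029 - 14.302 = 0.727 g
Rate = 0.727 g / 4769 cycles x 1000 = 0.152 mg/cycle
Max = 0.73 mg/cycle
Passes: Yes


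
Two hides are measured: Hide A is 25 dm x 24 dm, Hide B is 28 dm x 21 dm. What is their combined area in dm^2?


1188 dm^2

Hide A area = 25 x 24 = 600 dm^2
Hide B area = 28 x 21 = 588 dm^2
Total = 600 + 588 = 1188 dm^2


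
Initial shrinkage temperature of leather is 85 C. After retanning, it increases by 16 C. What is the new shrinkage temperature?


101 C


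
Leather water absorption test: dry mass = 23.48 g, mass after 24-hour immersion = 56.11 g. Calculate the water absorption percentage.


Water absorbed = 56.11 - 23.48 = 32.63 g
WA% = 32.63 / 23.48 x 100 = 139.0%


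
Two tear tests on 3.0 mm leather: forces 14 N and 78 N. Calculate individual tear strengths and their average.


Tear 1 = 4.7 N/mm
Tear 2 = 26.0 N/mm
Average = 15.4 N/mm

Tear 1 = 14 / 3.0 = 4.7 N/mm
Tear 2 = 78 / 3.0 = 26.0 N/mm
Average = (4.7 + 26.0) / 2 = 15.4 N/mm


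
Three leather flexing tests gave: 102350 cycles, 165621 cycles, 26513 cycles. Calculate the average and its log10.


Average = 98161 cycles
log10 = 4.99


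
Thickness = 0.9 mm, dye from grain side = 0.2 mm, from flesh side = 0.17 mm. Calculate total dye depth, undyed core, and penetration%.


Total dyed = 0.37 mm
Undyed core = 0.53 mm
Penetration = 41.1%


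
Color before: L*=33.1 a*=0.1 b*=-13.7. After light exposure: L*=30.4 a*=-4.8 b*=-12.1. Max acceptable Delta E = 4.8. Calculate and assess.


dL = -2.7, da = -4.9, db = 1.6
dE = sqrt((-2.7)^2 + (-4.9)^2 + (1.6)^2) = 5.82
Max = 4.8
Passes: No


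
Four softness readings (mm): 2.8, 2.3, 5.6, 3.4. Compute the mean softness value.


Sum = 2.8 + 2.3 + 5.6 + 3.4
Mean = 14.1 / 4 = 3.53 mm


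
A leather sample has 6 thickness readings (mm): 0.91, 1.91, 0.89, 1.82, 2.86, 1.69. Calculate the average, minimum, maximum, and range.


Average = 1.68 mm
Min = 0.89 mm
Max = 2.86 mm
Range = 1.97 mm

Sum = 10.08
Average = 10.08 / 6 = 1.68 mm
Minimum = 0.89 mm
Maximum = 2.86 mm
Range = 2.86 - 0.89 = 1.97 mm


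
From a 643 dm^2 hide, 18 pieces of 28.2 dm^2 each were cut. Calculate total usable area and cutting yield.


Total usable = 18 x 28.2 = 507.6 dm^2
Yield = 507.6 / 643 x 100 = 78.9%


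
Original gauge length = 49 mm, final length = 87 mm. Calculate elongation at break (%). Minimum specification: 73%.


Elongation = 77.6%
Meets spec: Yes


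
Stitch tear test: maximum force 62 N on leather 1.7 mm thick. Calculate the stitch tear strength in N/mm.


36.5 N/mm


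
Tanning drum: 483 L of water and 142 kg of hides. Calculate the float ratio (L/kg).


Float ratio = water / hide weight
Ratio = 483 / 142 = 3.4


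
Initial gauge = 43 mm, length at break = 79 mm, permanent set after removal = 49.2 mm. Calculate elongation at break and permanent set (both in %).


Elongation at break = 83.7%
Permanent set = 14.4%

Elongation at break = (79 - 43) / 43 x 100 = 83.7%
Permanent set = (49.2 - 43) / 43 x 100 = 14.4%


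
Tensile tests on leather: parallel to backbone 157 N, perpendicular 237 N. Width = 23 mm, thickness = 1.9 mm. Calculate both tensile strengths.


Area = 23 x 1.9 = 43.7 mm^2
TS (parallel) = 157 / 43.7 = 3.59 N/mm^2
TS (perpendicular) = 237 / 43.7 = 5.42 N/mm^2


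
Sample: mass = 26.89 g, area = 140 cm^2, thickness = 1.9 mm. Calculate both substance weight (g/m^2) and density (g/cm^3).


Substance weight = 1920.7 g/m^2
Density = 1.011 g/cm^3

SW = 26.89 / 140 x 10000 = 1920.7 g/m^2
Volume = 140 x 1.9 / 10 = 26.60 cm^3
Density = 26.89 / 26.60 = 1.011 g/cm^3


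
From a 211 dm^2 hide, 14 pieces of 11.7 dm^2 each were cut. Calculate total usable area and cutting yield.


Total usable = 14 x 11.7 = 163.8 dm^2
Yield = 163.8 / 211 x 100 = 77.6%


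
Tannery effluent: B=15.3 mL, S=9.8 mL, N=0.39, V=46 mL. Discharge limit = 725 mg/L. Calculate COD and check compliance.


COD = 373.0 mg/L
Compliant: Yes


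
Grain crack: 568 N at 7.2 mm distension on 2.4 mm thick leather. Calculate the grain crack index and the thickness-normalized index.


Crack index = 568 / 7.2 = 78.9 N/mm
Normalized = 78.9 / 2.4 = 32.9 N/mm per mm


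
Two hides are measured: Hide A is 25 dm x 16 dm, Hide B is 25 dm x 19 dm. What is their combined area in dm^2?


Hide A area = 25 x 16 = 400 dm^2
Hide B area = 25 x 19 = 475 dm^2
Total = 400 + 475 = 875 dm^2


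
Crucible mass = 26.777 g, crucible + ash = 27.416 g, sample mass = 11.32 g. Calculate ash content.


Ash mass = 0.639 g
Ash content = 5.64%

Ash mass = 27.416 - 26.777 = 0.639 g
Ash% = 0.639 / 11.32 x 100 = 5.64%


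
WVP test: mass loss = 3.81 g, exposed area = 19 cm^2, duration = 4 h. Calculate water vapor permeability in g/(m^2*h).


WVP = mass_loss / (area x time) x 10000
WVP = 3.81 / (19 x 4) x 10000
WVP = 3.81 / 76 x 10000 = 501.32 g/(m^2*h)


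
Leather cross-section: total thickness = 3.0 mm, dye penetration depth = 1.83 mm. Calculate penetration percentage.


61.0%

Penetration% = 1.83 / 3.0 x 100
Penetration = 61.0%


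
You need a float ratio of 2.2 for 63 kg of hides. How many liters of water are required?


138.6 L


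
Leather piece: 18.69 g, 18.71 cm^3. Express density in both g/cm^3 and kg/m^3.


0.999 g/cm^3
999 kg/m^3


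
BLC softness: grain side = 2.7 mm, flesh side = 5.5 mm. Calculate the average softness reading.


Average = (2.7 + 5.5) / 2
Average = 4.10 mm


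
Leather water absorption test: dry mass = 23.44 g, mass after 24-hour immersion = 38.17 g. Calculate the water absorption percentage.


62.8%

Water absorbed = 38.17 - 23.44 = 14.73 g
WA% = 14.73 / 23.44 x 100 = 62.8%


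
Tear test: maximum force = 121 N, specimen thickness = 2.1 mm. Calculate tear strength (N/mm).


57.6 N/mm


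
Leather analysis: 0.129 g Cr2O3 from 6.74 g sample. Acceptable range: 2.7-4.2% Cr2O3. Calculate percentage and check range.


Cr2O3% = 0.129 / 6.74 x 100 = 1.91%
Acceptable range: 2.7 to 4.2%
Within range: No


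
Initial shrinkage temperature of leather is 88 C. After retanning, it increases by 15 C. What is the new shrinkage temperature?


New Ts = 88 + 15 = 103 C


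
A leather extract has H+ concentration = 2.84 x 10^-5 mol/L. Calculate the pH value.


pH = 4.55


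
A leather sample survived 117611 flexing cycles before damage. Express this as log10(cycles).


5.07

log10(117611) = 5.07


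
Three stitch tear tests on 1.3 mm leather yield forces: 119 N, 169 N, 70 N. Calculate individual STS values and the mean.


STS1 = 119 / 1.3 = 91.5 N/mm
STS2 = 169 / 1.3 = 130.0 N/mm
STS3 = 70 / 1.3 = 53.8 N/mm
Mean = (91.5 + 130.0 + 53.8) / 3 = 91.8 N/mm


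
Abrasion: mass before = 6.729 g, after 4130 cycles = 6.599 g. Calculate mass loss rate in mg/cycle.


0.031 mg/cycle

Mass loss = 6.729 - 6.599 = 0.130 g
Rate = 0.130 / 4130 x 1000 = 0.031 mg/cycle


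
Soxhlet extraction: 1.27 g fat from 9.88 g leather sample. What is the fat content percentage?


Fat content = 1.27 / 9.88 x 100
Fat = 12.9%


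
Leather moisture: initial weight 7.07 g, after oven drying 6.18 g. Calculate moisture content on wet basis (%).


Moisture = 7.07 - 6.18 = 0.89 g
MC = 0.89 / 7.07 x 100 = 12.6%


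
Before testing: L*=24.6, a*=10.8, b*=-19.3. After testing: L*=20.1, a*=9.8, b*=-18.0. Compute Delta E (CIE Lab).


dL = 20.1 - 24.6 = -4.5
da = 9.8 - 10.8 = -1.0
db = -18.0 - (-19.3) = 1.3
dE = sqrt((-4.5)^2 + (-1.0)^2 + (1.3)^2) = 4.79


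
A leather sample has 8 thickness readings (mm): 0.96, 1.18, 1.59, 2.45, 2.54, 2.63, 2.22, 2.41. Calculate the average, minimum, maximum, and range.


Average = 2.00 mm
Min = 0.96 mm
Max = 2.63 mm
Range = 1.67 mm

Sum = 15.98
Average = 15.98 / 8 = 2.00 mm
Minimum = 0.96 mm
Maximum = 2.63 mm
Range = 2.63 - 0.96 = 1.67 mm


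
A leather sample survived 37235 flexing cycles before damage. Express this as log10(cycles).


4.57

log10(37235) = 4.57


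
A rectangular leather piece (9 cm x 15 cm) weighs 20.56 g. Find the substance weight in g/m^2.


1523.0 g/m^2


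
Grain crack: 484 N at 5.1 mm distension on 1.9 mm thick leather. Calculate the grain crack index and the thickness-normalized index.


Crack index = 94.9 N/mm
Normalized index = 49.9 N/mm per mm


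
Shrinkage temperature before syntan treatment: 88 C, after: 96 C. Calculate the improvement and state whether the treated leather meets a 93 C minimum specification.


Improvement = 96 - 88 = 8 C
Spec check: 96 C >= 93 C? Yes


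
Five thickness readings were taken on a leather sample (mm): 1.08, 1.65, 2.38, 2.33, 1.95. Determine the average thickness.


1.88 mm

Sum = 1.08 + 1.65 + 2.38 + 2.33 + 1.95 = 9.39
Average = 9.39 / 5 = 1.88 mm


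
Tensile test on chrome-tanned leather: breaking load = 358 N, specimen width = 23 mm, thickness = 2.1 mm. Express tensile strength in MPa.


Cross-section = 23 x 2.1 = 48.3 mm^2
TS = 358 / 48.3 = 7.41 MPa
(1 N/mm^2 = 1 MPa)


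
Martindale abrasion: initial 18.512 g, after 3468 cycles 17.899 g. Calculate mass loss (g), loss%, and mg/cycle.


Loss = 18.512 - 17.899 = 0.613 g
Loss% = 0.613 / 18.512 x 100 = 3.31%
Rate = 0.613 / 3468 x 1000 = 0.177 mg/cycle


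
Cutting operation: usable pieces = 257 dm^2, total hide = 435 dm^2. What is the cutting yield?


Yield = usable / total x 100
Yield = 257 / 435 x 100 = 59.1%


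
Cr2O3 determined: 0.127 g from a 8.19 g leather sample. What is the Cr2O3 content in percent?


Cr2O3% = 0.127 / 8.19 x 100
Cr2O3% = 1.55%


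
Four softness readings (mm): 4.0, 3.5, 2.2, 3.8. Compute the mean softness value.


3.38 mm


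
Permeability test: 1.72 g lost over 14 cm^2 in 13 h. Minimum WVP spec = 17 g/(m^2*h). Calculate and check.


WVP = 1.72 / (14 x 13) x 10000 = 94.51 g/(m^2*h)
Minimum: 17 g/(m^2*h)
Meets spec: Yes


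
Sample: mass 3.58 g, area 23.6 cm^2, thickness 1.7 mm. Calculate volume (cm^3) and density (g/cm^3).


Volume = 4.012 cm^3
Density = 0.892 g/cm^3


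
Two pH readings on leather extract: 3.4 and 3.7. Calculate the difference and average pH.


Difference = 0.3
Average pH = 3.55

Difference = |3.4 - 3.7| = 0.3
Average = (3.4 + 3.7) / 2 = 3.55


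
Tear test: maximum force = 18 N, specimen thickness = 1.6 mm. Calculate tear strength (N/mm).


Tear strength = force / thickness
Tear = 18 / 1.6 = 11.3 N/mm


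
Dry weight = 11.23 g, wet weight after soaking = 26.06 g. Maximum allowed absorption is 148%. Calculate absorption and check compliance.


WA = (26.06 - 11.23) / 11.23 x 100 = 132.1%
Maximum allowed: 148%
Compliant: Yes


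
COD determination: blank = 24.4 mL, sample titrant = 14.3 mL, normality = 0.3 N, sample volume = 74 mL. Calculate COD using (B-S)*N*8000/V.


COD = (24.4 - 14.3) x 0.3 x 8000 / 74
COD = 10.1 x 0.3 x 8000 / 74
COD = 327.6 mg/L


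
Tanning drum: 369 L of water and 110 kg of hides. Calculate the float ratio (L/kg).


3.4


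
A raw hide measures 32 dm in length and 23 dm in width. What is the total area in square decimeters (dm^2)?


Area = length x width
Area = 32 x 23 = 736 dm^2


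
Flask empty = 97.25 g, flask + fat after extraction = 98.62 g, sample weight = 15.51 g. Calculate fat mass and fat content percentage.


Fat mass = 98.62 - 97.25 = 1.37 g
Fat% = 1.37 / 15.51 x 100 = 8.8%


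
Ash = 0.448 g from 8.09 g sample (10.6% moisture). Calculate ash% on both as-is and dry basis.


As-is ash% = 0.448 / 8.09 x 100 = 5.54%
Dry mass = 8.09 x (100 - 10.6) / 100 = 7.23246 g
Dry-basis ash% = 0.448 / 7.23246 x 100 = 6.19%


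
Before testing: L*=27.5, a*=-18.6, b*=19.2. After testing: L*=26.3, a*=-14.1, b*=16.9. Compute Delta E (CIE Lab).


dL = 26.3 - 27.5 = -1.2
da = -14.1 - (-18.6) = 4.5
db = 16.9 - 19.2 = -2.3
dE = sqrt((-1.2)^2 + (4.5)^2 + (-2.3)^2) = 5.19


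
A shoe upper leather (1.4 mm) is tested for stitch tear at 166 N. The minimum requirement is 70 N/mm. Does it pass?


STS = 118.6 N/mm
Passes: Yes

STS = 166 / 1.4 = 118.6 N/mm
Minimum required: 70 N/mm
Passes: Yes


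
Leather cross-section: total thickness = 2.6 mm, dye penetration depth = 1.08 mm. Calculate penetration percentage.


41.5%

Penetration% = 1.08 / 2.6 x 100
Penetration = 41.5%


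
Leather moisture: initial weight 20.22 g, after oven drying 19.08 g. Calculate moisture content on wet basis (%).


Moisture = 20.22 - 19.08 = 1.14 g
MC = 1.14 / 20.22 x 100 = 5.6%


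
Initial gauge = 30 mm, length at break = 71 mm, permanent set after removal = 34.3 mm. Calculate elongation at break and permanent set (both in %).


Elongation at break = 136.7%
Permanent set = 14.3%

Elongation at break = (71 - 30) / 30 x 100 = 136.7%
Permanent set = (34.3 - 30) / 30 x 100 = 14.3%


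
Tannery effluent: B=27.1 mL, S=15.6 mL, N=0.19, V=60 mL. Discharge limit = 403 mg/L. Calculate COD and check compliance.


COD = 291.3 mg/L
Compliant: Yes

COD = (27.1 - 15.6) x 0.19 x 8000 / 60 = 291.3 mg/L
Limit: 403 mg/L
Compliant: Yes


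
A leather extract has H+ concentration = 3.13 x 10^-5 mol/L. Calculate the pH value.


pH = -log10[H+]
pH = -log10(3.13 x 10^-5) = 4.50


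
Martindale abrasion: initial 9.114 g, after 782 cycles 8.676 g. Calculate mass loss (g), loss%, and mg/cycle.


Loss = 9.114 - 8.676 = 0.438 g
Loss% = 0.438 / 9.114 x 100 = 4.81%
Rate = 0.438 / 782 x 1000 = 0.560 mg/cycle


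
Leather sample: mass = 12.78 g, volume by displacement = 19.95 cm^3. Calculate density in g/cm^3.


0.641 g/cm^3


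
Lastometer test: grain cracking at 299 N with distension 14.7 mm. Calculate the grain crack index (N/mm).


20.3 N/mm

Grain crack index = force / distension
Index = 299 / 14.7 = 20.3 N/mm


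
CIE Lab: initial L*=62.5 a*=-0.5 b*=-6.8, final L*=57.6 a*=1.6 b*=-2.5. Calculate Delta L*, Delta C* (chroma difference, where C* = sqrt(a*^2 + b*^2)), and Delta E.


Delta L* = 57.6 - 62.5 = -4.9
C1* = sqrt((-0.5)^2 + (-6.8)^2) = 6.818
C2* = sqrt((1.6)^2 + (-2.5)^2) = 2.968
Delta C* = 2.968 - 6.818 = -3.85
Delta E = sqrt((-4.9)^2 + (2.1)^2 + (4.3)^2) = 6.85


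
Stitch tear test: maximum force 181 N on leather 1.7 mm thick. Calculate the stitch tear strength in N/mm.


106.5 N/mm


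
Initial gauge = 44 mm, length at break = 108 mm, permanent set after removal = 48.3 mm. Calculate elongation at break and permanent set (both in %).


Elongation at break = (108 - 44) / 44 x 100 = 145.5%
Permanent set = (48.3 - 44) / 44 x 100 = 9.8%


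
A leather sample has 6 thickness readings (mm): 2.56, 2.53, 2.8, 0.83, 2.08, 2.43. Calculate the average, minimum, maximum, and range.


Sum = 13.23
Average = 13.23 / 6 = 2.21 mm
Minimum = 0.83 mm
Maximum = 2.8 mm
Range = 2.8 - 0.83 = 1.97 mm


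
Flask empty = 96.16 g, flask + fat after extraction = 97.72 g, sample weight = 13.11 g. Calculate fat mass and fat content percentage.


Fat mass = 97.72 - 96.16 = 1.56 g
Fat% = 1.56 / 13.11 x 100 = 11.9%


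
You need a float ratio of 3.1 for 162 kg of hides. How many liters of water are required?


502.2 L

Water = hide weight x target ratio
Water = 162 x 3.1 = 502.2 L


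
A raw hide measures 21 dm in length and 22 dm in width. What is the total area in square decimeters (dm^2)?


462 dm^2

Area = length x width
Area = 21 x 22 = 462 dm^2


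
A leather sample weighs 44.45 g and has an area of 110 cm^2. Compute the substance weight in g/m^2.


4040.9 g/m^2

Substance weight = mass / area x 10000
SW = 44.45 / 110 x 10000
SW = 4040.9 g/m^2


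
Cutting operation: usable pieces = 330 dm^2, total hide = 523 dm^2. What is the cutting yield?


63.1%

Yield = usable / total x 100
Yield = 330 / 523 x 100 = 63.1%


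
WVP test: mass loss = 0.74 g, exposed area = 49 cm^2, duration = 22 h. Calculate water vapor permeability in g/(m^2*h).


WVP = mass_loss / (area x time) x 10000
WVP = 0.74 / (49 x 22) x 10000
WVP = 0.74 / 1078 x 10000 = 6.86 g/(m^2*h)


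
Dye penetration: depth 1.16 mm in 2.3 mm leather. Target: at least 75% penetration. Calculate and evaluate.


Penetration = 50.4%
Meets target: No

Penetration = 1.16 / 2.3 x 100 = 50.4%
Target: 75%
Meets target: No


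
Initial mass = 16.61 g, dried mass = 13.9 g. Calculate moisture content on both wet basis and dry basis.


Moisture lost = 16.61 - 13.9 = 2.71 g
Wet basis MC = 2.71 / 16.61 x 100 = 16.3%
Dry basis MC = 2.71 / 13.9 x 100 = 19.5%


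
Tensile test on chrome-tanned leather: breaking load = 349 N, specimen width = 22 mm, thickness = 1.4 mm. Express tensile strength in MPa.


Cross-section = 22 x 1.4 = 30.8 mm^2
TS = 349 / 30.8 = 11.33 MPa
(1 N/mm^2 = 1 MPa)


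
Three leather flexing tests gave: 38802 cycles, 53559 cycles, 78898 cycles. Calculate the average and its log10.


Average = 57086 cycles
log10 = 4.76

Average = (38802 + 53559 + 78898) / 3 = 57086 cycles
log10(57086) = 4.76


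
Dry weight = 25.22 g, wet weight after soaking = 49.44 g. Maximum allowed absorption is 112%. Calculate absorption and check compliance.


Absorption = 96.0%
Compliant: Yes


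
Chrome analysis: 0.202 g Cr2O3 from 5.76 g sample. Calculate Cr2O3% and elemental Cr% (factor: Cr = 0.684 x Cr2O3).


Cr2O3 = 3.51%
Cr = 2.40%


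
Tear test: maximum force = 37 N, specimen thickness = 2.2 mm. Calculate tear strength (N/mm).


16.8 N/mm


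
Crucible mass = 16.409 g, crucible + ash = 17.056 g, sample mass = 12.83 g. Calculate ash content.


Ash mass = 0.647 g
Ash content = 5.04%

Ash mass = 17.056 - 16.409 = 0.647 g
Ash% = 0.647 / 12.83 x 100 = 5.04%


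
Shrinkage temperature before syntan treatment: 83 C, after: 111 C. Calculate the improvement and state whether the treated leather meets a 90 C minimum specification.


Improvement = 111 - 83 = 28 C
Spec check: 111 C >= 90 C? Yes


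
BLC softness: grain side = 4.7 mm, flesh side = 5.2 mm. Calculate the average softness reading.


Average = (4.7 + 5.2) / 2
Average = 4.95 mm


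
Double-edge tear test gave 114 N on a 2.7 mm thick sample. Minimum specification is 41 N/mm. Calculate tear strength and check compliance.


Tear strength = 42.2 N/mm
Compliant: Yes

Tear strength = 114 / 2.7 = 42.2 N/mm
Required minimum = 41 N/mm
Compliant: Yes


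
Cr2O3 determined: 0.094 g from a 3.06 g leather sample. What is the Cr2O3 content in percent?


Cr2O3% = 0.094 / 3.06 x 100
Cr2O3% = 3.07%


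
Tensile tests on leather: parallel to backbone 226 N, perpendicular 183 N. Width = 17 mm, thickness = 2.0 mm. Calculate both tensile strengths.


Area = 17 x 2.0 = 34.0 mm^2
TS (parallel) = 226 / 34.0 = 6.65 N/mm^2
TS (perpendicular) = 183 / 34.0 = 5.38 N/mm^2


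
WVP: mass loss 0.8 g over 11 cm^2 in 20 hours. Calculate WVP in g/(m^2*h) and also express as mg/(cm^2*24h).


WVP = 0.8 / (11 x 20) x 10000 = 36.36 g/(m^2*h)
Mass loss in mg = 0.8 x 1000 = 800 mg
Per cm^2 per 24h in mg: 800 x 24 / (11 x 20) = 19200 / 220 = 87.27 mg/(cm^2*24h)


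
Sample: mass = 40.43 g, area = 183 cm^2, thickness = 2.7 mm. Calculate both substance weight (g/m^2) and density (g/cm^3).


SW = 40.43 / 183 x 10000 = 2209.3 g/m^2
Volume = 183 x 2.7 / 10 = 49.41 cm^3
Density = 40.43 / 49.41 = 0.818 g/cm^3


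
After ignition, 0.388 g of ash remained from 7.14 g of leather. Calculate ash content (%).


5.43%

Ash% = 0.388 / 7.14 x 100
Ash% = 5.43%


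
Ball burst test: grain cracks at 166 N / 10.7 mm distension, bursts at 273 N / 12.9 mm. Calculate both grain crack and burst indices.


Crack index = 15.5 N/mm
Burst index = 21.2 N/mm


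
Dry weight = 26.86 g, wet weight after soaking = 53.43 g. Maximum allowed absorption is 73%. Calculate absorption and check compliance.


WA = (53.43 - 26.86) / 26.86 x 100 = 98.9%
Maximum allowed: 73%
Compliant: No


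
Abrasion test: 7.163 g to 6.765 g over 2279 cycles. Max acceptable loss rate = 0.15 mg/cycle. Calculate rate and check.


Rate = 0.175 mg/cycle
Passes: No

Loss = 7.163 - 6.765 = 0.398 g
Rate = 0.398 g / 2279 cycles x 1000 = 0.175 mg/cycle
Max = 0.15 mg/cycle
Passes: No


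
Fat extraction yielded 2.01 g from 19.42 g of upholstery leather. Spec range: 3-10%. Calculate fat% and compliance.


Fat% = 2.01 / 19.42 x 100 = 10.4%
Spec range: 3-10%
Compliant: No


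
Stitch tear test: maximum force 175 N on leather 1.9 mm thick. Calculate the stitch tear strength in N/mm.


Stitch tear strength = force / thickness
STS = 175 / 1.9 = 92.1 N/mm


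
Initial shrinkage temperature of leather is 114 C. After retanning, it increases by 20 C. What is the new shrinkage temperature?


134 C

New Ts = 114 + 20 = 134 C


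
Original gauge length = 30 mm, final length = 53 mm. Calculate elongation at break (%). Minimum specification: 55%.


Elongation = 76.7%
Meets spec: Yes


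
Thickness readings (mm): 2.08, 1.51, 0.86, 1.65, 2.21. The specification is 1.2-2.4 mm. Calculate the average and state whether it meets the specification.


Sum = 8.31
Average = 8.31 / 5 = 1.66 mm
Specification range: 1.2 to 2.4 mm
Within spec: Yes


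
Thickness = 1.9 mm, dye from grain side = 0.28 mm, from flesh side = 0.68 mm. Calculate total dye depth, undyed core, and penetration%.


Total dyed = 0.28 + 0.68 = 0.96 mm
Undyed core = 1.9 - 0.96 = 0.94 mm
Penetration = 0.96 / 1.9 x 100 = 50.5%


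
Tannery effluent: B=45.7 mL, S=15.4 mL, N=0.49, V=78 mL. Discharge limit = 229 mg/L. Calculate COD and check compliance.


COD = 1522.8 mg/L
Compliant: No


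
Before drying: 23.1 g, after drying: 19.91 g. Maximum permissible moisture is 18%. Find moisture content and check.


MC = (23.1 - 19.91) / 23.1 x 100 = 13.8%
Maximum: 18%
Acceptable: Yes


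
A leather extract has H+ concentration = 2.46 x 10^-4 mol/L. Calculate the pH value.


pH = 3.61

pH = -log10[H+]
pH = -log10(2.46 x 10^-4) = 3.61


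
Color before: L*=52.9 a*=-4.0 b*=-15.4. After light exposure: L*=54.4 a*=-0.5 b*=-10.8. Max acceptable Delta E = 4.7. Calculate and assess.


dL = 1.5, da = 3.5, db = 4.6
dE = sqrt((1.5)^2 + (3.5)^2 + (4.6)^2) = 5.97
Max = 4.7
Passes: No


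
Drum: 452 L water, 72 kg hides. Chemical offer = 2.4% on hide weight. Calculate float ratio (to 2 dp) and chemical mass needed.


Float ratio = 6.28
Chemical needed = 1.728 kg

Float ratio = 452 / 72 = 6.28
Chemical = 72 x 2.4 / 100 = 1.728 kg


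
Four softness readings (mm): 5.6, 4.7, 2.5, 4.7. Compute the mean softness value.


4.38 mm

Sum = 5.6 + 4.7 + 2.5 + 4.7
Mean = 17.5 / 4 = 4.38 mm


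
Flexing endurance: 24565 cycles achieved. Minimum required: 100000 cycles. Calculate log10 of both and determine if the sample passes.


log10(24565) = 4.39
log10(100000) = 5.00
Passes: No


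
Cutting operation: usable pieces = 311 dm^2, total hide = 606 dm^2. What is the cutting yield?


51.3%


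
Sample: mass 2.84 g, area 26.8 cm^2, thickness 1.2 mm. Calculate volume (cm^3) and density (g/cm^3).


Volume = 3.216 cm^3
Density = 0.883 g/cm^3


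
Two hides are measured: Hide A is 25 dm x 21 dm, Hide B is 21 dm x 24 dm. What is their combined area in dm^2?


Hide A area = 25 x 21 = 525 dm^2
Hide B area = 21 x 24 = 504 dm^2
Total = 525 + 504 = 1029 dm^2


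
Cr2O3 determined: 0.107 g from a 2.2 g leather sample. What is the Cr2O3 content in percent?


4.86%

Cr2O3% = 0.107 / 2.2 x 100
Cr2O3% = 4.86%


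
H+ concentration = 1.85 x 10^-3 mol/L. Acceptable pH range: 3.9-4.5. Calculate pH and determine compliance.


pH = 2.73
Compliant: No

pH = -log10(1.85 x 10^-3) = 2.73
Range: 3.9 to 4.5
Compliant: No


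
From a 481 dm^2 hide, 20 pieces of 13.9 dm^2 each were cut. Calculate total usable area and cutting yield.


Usable area = 278.0 dm^2
Yield = 57.8%

Total usable = 20 x 13.9 = 278.0 dm^2
Yield = 278.0 / 481 x 100 = 57.8%


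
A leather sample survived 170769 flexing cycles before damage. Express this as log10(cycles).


log10(170769) = 5.23


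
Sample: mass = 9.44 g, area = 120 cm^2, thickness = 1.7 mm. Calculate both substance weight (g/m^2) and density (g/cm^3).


SW = 9.44 / 120 x 10000 = 786.7 g/m^2
Volume = 120 x 1.7 / 10 = 20.40 cm^3
Density = 9.44 / 20.40 = 0.463 g/cm^3


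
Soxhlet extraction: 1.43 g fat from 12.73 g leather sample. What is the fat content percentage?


11.2%

Fat content = 1.43 / 12.73 x 100
Fat = 11.2%


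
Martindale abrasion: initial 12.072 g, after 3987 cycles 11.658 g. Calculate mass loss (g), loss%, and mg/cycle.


Mass loss = 0.414 g
Loss = 3.43%
Rate = 0.104 mg/cycle

Loss = 12.072 - 11.658 = 0.414 g
Loss% = 0.414 / 12.072 x 100 = 3.43%
Rate = 0.414 / 3987 x 1000 = 0.104 mg/cycle


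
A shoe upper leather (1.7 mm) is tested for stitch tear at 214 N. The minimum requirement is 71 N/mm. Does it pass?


STS = 125.9 N/mm
Passes: Yes

STS = 214 / 1.7 = 125.9 N/mm
Minimum required: 71 N/mm
Passes: Yes


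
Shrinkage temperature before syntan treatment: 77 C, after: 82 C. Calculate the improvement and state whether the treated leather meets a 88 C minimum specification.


Improvement = 5 C
Meets 88 C spec: No


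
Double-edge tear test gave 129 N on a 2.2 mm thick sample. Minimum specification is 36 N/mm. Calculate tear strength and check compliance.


Tear strength = 58.6 N/mm
Compliant: Yes

Tear strength = 129 / 2.2 = 58.6 N/mm
Required minimum = 36 N/mm
Compliant: Yes


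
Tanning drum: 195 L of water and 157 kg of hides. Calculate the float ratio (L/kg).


Float ratio = water / hide weight
Ratio = 195 / 157 = 1.2


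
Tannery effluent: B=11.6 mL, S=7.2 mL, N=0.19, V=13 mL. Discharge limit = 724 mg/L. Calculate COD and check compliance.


COD = (11.6 - 7.2) x 0.19 x 8000 / 13 = 514.5 mg/L
Limit: 724 mg/L
Compliant: Yes


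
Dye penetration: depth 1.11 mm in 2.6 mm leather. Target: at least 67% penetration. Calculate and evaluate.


Penetration = 42.7%
Meets target: No


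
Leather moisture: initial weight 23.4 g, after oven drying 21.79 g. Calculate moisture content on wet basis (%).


Moisture = 23.4 - 21.79 = 1.61 g
MC = 1.61 / 23.4 x 100 = 6.9%


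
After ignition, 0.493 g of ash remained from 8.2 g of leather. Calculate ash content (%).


6.01%


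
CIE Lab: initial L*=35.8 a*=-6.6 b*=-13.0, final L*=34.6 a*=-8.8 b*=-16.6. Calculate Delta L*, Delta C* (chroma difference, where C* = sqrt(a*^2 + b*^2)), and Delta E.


Delta L* = 34.6 - 35.8 = -1.2
C1* = sqrt((-6.6)^2 + (-13.0)^2) = 14.579
C2* = sqrt((-8.8)^2 + (-16.6)^2) = 18.788
Delta C* = 18.788 - 14.579 = 4.21
Delta E = sqrt((-1.2)^2 + (-2.2)^2 + (-3.6)^2) = 4.39


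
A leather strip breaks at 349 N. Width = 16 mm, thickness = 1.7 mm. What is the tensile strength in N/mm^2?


Cross-sectional area = 16 x 1.7 = 27.2 mm^2
Tensile strength = 349 / 27.2 = 12.83 N/mm^2


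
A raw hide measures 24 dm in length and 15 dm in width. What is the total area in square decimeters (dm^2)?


Area = length x width
Area = 24 x 15 = 360 dm^2


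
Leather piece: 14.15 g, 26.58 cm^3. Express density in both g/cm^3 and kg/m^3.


Density = 14.15 / 26.58 = 0.532 g/cm^3
Convert: 0.532 x 1000 = 532 kg/m^3


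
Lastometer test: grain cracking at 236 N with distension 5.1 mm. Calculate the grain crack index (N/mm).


46.3 N/mm

Grain crack index = force / distension
Index = 236 / 5.1 = 46.3 N/mm


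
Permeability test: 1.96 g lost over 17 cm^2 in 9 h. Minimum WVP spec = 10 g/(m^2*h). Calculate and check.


WVP = 1.96 / (17 x 9) x 10000 = 128.10 g/(m^2*h)
Minimum: 10 g/(m^2*h)
Meets spec: Yes


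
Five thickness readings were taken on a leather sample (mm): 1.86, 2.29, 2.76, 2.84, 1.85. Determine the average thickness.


2.32 mm

Sum = 1.86 + 2.29 + 2.76 + 2.84 + 1.85 = 11.60
Average = 11.60 / 5 = 2.32 mm


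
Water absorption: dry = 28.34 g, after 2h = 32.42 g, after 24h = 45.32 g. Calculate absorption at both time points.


2h absorption = 14.4%
24h absorption = 59.9%


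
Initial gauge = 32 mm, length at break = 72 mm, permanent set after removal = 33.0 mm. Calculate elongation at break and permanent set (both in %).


Elongation at break = 125.0%
Permanent set = 3.1%

Elongation at break = (72 - 32) / 32 x 100 = 125.0%
Permanent set = (33.0 - 32) / 32 x 100 = 3.1%


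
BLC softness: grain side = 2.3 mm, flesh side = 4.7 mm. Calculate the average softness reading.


Average = (2.3 + 4.7) / 2
Average = 3.50 mm


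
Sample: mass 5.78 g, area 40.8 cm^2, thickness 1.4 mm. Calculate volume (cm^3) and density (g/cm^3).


Thickness in cm = 1.4 / 10 = 0.14 cm
Volume = 40.8 x 0.14 = 5.712 cm^3
Density = 5.78 / 5.712 = 1.012 g/cm^3


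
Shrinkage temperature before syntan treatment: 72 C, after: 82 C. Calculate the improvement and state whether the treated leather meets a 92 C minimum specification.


Improvement = 82 - 72 = 10 C
Spec check: 82 C >= 92 C? No


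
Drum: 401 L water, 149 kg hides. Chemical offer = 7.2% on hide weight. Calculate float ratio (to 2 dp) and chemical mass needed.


Float ratio = 401 / 149 = 2.69
Chemical = 149 x 7.2 / 100 = 10.728 kg


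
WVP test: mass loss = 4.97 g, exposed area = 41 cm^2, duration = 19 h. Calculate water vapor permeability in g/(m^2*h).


63.80 g/(m^2*h)

WVP = mass_loss / (area x time) x 10000
WVP = 4.97 / (41 x 19) x 10000
WVP = 4.97 / 779 x 10000 = 63.80 g/(m^2*h)


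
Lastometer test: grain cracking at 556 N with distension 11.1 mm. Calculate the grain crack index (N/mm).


Grain crack index = force / distension
Index = 556 / 11.1 = 50.1 N/mm


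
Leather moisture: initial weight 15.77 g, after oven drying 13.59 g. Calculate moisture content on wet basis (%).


Moisture = 15.77 - 13.59 = 2.18 g
MC = 2.18 / 15.77 x 100 = 13.8%


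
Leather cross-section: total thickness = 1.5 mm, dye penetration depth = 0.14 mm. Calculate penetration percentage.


Penetration% = 0.14 / 1.5 x 100
Penetration = 9.3%


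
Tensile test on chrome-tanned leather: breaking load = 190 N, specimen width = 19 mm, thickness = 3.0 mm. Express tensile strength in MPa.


Cross-section = 19 x 3.0 = 57.0 mm^2
TS = 190 / 57.0 = 3.33 MPa
(1 N/mm^2 = 1 MPa)


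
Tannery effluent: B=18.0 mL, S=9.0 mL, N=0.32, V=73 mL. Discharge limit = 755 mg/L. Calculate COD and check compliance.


COD = 315.6 mg/L
Compliant: Yes

COD = (18.0 - 9.0) x 0.32 x 8000 / 73 = 315.6 mg/L
Limit: 755 mg/L
Compliant: Yes


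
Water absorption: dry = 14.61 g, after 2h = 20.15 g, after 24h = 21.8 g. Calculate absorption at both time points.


WA (2h) = (20.15 - 14.61) / 14.61 x 100 = 37.9%
WA (24h) = (21.8 - 14.61) / 14.61 x 100 = 49.2%


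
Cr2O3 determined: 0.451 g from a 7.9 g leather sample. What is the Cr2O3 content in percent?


Cr2O3% = 0.451 / 7.9 x 100
Cr2O3% = 5.71%


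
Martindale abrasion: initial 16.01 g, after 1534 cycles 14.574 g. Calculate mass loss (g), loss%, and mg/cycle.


Mass loss = 1.436 g
Loss = 8.97%
Rate = 0.936 mg/cycle

Loss = 16.01 - 14.574 = 1.436 g
Loss% = 1.436 / 16.01 x 100 = 8.97%
Rate = 1.436 / 1534 x 1000 = 0.936 mg/cycle


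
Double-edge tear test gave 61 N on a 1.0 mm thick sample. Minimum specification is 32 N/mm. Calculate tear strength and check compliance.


Tear strength = 61.0 N/mm
Compliant: Yes


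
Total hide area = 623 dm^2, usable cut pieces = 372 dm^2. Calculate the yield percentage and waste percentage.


Yield = 59.7%
Waste = 40.3%

Yield = 372 / 623 x 100 = 59.7%
Waste = 623 - 372 = 251 dm^2
Waste% = 100 - 59.7 = 40.3%


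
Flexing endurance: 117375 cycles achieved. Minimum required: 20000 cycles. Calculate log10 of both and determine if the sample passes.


log10(117375) = 5.07
log10(20000) = 4.30
Passes: Yes


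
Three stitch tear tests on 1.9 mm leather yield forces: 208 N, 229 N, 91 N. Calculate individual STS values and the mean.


STS1 = 208 / 1.9 = 109.5 N/mm
STS2 = 229 / 1.9 = 120.5 N/mm
STS3 = 91 / 1.9 = 47.9 N/mm
Mean = (109.5 + 120.5 + 47.9) / 3 = 92.6 N/mm


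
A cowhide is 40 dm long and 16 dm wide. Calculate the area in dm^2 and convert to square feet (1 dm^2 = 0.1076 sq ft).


640 dm^2
68.86 sq ft

Area = 40 x 16 = 640 dm^2
Conversion: 640 x 0.1076 = 68.86 sq ft


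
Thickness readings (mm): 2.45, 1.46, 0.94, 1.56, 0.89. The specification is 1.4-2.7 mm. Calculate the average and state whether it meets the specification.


Sum = 7.30
Average = 7.30 / 5 = 1.46 mm
Specification range: 1.4 to 2.7 mm
Within spec: Yes


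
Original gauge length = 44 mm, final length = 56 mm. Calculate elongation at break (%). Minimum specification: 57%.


Extension = 56 - 44 = 12 mm
Elongation = 12 / 44 x 100 = 27.3%
Minimum required: 57%
Meets specification: No


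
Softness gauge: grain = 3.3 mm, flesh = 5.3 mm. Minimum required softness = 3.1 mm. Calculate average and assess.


Average = (3.3 + 5.3) / 2 = 4.30 mm
Minimum = 3.1 mm
Meets requirement: Yes


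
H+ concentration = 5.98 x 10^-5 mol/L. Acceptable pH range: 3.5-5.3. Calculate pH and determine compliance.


pH = -log10(5.98 x 10^-5) = 4.22
Range: 3.5 to 5.3
Compliant: Yes


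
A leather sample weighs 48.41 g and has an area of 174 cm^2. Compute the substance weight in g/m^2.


Substance weight = mass / area x 10000
SW = 48.41 / 174 x 10000
SW = 2782.2 g/m^2


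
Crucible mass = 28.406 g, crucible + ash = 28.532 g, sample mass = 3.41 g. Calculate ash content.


Ash mass = 0.126 g
Ash content = 3.70%


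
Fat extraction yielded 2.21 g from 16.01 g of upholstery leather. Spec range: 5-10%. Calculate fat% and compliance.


Fat content = 13.8%
Compliant: No


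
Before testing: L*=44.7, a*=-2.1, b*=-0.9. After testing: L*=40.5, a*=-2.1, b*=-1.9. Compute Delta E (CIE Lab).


dL = 40.5 - 44.7 = -4.2
da = -2.1 - (-2.1) = 0.0
db = -1.9 - (-0.9) = -1.0
dE = sqrt((-4.2)^2 + (0.0)^2 + (-1.0)^2) = 4.32


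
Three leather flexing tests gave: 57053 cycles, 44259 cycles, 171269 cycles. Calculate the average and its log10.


Average = 90860 cycles
log10 = 4.96


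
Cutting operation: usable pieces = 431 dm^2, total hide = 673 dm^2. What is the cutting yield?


64.0%


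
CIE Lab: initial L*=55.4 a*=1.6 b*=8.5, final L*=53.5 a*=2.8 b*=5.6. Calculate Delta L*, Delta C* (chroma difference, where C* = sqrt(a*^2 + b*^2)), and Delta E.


Delta L* = -1.9
Delta C* = -2.39
Delta E = 3.67


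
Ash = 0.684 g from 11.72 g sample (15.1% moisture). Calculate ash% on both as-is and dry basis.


As-is ash = 5.84%
Dry-basis ash = 6.87%

As-is ash% = 0.684 / 11.72 x 100 = 5.84%
Dry mass = 11.72 x (100 - 15.1) / 100 = 9.95028 g
Dry-basis ash% = 0.684 / 9.95028 x 100 = 6.87%


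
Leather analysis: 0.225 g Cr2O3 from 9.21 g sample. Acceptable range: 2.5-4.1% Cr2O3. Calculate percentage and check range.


Cr2O3% = 0.225 / 9.21 x 100 = 2.44%
Acceptable range: 2.5 to 4.1%
Within range: No


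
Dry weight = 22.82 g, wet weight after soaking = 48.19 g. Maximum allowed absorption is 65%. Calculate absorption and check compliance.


Absorption = 111.2%
Compliant: No

WA = (48.19 - 22.82) / 22.82 x 100 = 111.2%
Maximum allowed: 65%
Compliant: No


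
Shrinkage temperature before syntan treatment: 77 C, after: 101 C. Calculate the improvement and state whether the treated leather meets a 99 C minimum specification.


Improvement = 101 - 77 = 24 C
Spec check: 101 C >= 99 C? Yes


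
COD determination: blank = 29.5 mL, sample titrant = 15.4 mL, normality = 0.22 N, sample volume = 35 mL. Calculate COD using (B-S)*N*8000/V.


709.0 mg/L

COD = (29.5 - 15.4) x 0.22 x 8000 / 35
COD = 14.1 x 0.22 x 8000 / 35
COD = 709.0 mg/L


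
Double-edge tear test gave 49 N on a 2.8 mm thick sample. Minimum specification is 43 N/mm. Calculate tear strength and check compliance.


Tear strength = 49 / 2.8 = 17.5 N/mm
Required minimum = 43 N/mm
Compliant: No


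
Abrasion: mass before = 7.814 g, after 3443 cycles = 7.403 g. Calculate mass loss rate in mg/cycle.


Mass loss = 7.814 - 7.403 = 0.411 g
Rate = 0.411 / 3443 x 1000 = 0.119 mg/cycle


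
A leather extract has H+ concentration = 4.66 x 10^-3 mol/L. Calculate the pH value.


pH = -log10[H+]
pH = -log10(4.66 x 10^-3) = 2.33


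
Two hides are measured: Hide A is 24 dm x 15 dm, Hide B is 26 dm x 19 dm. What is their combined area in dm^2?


Hide A area = 24 x 15 = 360 dm^2
Hide B area = 26 x 19 = 494 dm^2
Total = 360 + 494 = 854 dm^2


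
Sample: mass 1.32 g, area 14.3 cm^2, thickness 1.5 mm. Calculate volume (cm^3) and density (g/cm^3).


Volume = 2.145 cm^3
Density = 0.615 g/cm^3


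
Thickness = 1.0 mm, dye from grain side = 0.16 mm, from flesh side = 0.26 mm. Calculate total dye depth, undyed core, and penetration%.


Total dyed = 0.42 mm
Undyed core = 0.58 mm
Penetration = 42.0%

Total dyed = 0.16 + 0.26 = 0.42 mm
Undyed core = 1.0 - 0.42 = 0.58 mm
Penetration = 0.42 / 1.0 x 100 = 42.0%


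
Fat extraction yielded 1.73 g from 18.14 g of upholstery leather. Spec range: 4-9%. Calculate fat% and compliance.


Fat content = 9.5%
Compliant: No


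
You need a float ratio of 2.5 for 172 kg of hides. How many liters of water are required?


Water = hide weight x target ratio
Water = 172 x 2.5 = 430.0 L


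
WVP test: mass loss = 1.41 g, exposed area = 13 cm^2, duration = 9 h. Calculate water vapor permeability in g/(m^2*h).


WVP = mass_loss / (area x time) x 10000
WVP = 1.41 / (13 x 9) x 10000
WVP = 1.41 / 117 x 10000 = 120.51 g/(m^2*h)


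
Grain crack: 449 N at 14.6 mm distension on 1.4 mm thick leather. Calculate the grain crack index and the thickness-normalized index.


Crack index = 449 / 14.6 = 30.8 N/mm
Normalized = 30.8 / 1.4 = 22.0 N/mm per mm


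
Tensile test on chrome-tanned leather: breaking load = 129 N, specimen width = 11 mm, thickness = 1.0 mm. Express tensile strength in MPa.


Cross-section = 11 x 1.0 = 11.0 mm^2
TS = 129 / 11.0 = 11.73 MPa
(1 N/mm^2 = 1 MPa)


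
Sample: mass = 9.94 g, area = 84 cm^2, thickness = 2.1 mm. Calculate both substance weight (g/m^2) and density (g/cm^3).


Substance weight = 1183.3 g/m^2
Density = 0.563 g/cm^3


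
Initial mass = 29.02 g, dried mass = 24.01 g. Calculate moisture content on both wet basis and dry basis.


Wet basis = 17.3%
Dry basis = 20.9%

Moisture lost = 29.02 - 24.01 = 5.01 g
Wet basis MC = 5.01 / 29.02 x 100 = 17.3%
Dry basis MC = 5.01 / 24.01 x 100 = 20.9%


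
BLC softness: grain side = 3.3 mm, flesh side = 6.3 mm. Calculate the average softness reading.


Average = (3.3 + 6.3) / 2
Average = 4.80 mm


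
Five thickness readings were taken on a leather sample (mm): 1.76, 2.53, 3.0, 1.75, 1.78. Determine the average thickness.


2.16 mm

Sum = 1.76 + 2.53 + 3.0 + 1.75 + 1.78 = 10.82
Average = 10.82 / 5 = 2.16 mm


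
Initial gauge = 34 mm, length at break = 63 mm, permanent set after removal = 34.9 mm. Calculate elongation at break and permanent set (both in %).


Elongation at break = 85.3%
Permanent set = 2.6%

Elongation at break = (63 - 34) / 34 x 100 = 85.3%
Permanent set = (34.9 - 34) / 34 x 100 = 2.6%


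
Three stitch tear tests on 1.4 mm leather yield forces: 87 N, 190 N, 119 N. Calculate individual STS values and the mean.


STS1 = 62.1 N/mm
STS2 = 135.7 N/mm
STS3 = 85.0 N/mm
Mean = 94.3 N/mm

STS1 = 87 / 1.4 = 62.1 N/mm
STS2 = 190 / 1.4 = 135.7 N/mm
STS3 = 119 / 1.4 = 85.0 N/mm
Mean = (62.1 + 135.7 + 85.0) / 3 = 94.3 N/mm


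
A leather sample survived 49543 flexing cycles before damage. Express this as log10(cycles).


4.69

log10(49543) = 4.69


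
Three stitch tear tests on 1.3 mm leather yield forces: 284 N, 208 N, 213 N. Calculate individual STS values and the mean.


STS1 = 284 / 1.3 = 218.5 N/mm
STS2 = 208 / 1.3 = 160.0 N/mm
STS3 = 213 / 1.3 = 163.8 N/mm
Mean = (218.5 + 160.0 + 163.8) / 3 = 180.8 N/mm
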